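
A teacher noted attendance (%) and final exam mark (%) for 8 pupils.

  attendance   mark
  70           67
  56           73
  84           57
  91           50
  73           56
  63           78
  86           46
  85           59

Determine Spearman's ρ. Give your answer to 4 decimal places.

Rank attendance: 3, 1, 5, 8, 4, 2, 7, 6
Rank mark: 6, 7, 4, 2, 3, 8, 1, 5
d = rank(attendance) − rank(mark): -3, -6, 1, 6, 1, -6, 6, 1; Σd² = 156
ρ = 1 − 6Σd² / [n(n²−1)] = 1 − 6×156 / (8×63) = 1 − 936/504 ≈ -0.8571

-0.8571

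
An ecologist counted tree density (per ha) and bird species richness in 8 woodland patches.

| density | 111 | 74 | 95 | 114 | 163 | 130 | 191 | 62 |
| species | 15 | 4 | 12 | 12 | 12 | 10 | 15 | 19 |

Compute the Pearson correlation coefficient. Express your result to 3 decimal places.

0.102

n = 8, Σx = 940, Σy = 99, Σx² = 123612, Σy² = 1359, Σxy = 11768
nΣxy − ΣxΣy = 94144 − 93060 = 1084
nΣx² − (Σx)² = 988896 − 883600 = 105296; nΣy² − (Σy)² = 10872 − 9801 = 1071
r = 1084 / √(105296 × 1071) = 1084 / 10619.4169 ≈ 0.102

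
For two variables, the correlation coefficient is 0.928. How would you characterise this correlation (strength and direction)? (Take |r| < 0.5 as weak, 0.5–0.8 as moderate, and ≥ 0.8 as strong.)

strong positive

r = 0.928 > 0 so the relationship is positive.
|r| = 0.928, which falls in the strong range.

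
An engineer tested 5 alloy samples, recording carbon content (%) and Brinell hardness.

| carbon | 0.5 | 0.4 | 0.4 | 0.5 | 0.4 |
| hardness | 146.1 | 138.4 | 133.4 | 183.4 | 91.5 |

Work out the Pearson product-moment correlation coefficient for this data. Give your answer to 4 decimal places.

0.7284

n = 5, Σx = 2.2, Σy = 692.8, Σx² = 0.98, Σy² = 100303.14, Σxy = 310.07
nΣxy − ΣxΣy = 1550.35 − 1524.16 = 26.19
nΣx² − (Σx)² = 4.9 − 4.84 = 0.06; nΣy² − (Σy)² = 501515.7 − 479971.84 = 21543.86
r = 26.19 / √(0.06 × 21543.86) = 26.19 / 35.9532 ≈ 0.7284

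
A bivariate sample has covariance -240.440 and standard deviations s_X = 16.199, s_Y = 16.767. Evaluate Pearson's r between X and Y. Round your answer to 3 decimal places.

-0.885

r = Cov(X,Y) / (s_X · s_Y) = -240.440 / (16.199 × 16.767)
  = -240.440 / 271.6086 ≈ -0.885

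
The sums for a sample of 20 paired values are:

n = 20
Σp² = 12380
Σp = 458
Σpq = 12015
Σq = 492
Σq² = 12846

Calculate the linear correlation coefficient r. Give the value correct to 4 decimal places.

0.6312

r = (nΣpq − ΣpΣq) / √[(nΣp² − (Σp)²)(nΣq² − (Σq)²)]
Numerator: 20×12015 − 458×492 = 14964
Denominator: √[(247600 − 209764)(256920 − 242064)] = √[37836 × 14856] = 23708.4714
r = 14964 / 23708.4714 ≈ 0.6312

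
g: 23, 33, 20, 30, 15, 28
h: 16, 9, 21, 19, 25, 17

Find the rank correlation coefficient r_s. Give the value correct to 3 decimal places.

-0.771

Rank g: 3, 6, 2, 5, 1, 4
Rank h: 2, 1, 5, 4, 6, 3
d = rank(g) − rank(h): 1, 5, -3, 1, -5, 1; Σd² = 62
ρ = 1 − 6Σd² / [n(n²−1)] = 1 − 6×62 / (6×35) = 1 − 372/210 ≈ -0.771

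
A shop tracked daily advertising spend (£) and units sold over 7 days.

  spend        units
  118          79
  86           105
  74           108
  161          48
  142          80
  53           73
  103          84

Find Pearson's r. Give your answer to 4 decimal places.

-0.6047

n = 7, Σx = 737, Σy = 577, Σx² = 86299, Σy² = 50019, Σxy = 57953
nΣxy − ΣxΣy = 405671 − 425249 = -19578
nΣx² − (Σx)² = 604093 − 543169 = 60924; nΣy² − (Σy)² = 350133 − 332929 = 17204
r = -19578 / √(60924 × 17204) = -19578 / 32374.9362 ≈ -0.6047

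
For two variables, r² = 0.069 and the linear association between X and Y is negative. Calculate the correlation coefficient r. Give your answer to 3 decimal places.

|r| = √0.069 = 0.263
The association is negative, so r = −0.263.

-0.263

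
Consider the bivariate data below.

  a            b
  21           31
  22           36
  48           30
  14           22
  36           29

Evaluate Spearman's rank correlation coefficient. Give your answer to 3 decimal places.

0.200

Rank a: 2, 3, 5, 1, 4
Rank b: 4, 5, 3, 1, 2
d = rank(a) − rank(b): -2, -2, 2, 0, 2; Σd² = 16
ρ = 1 − 6Σd² / [n(n²−1)] = 1 − 6×16 / (5×24) = 1 − 96/120 ≈ 0.200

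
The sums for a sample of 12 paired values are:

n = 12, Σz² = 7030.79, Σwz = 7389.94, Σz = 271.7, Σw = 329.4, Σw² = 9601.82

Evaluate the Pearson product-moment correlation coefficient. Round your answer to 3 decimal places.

r = (nΣwz − ΣwΣz) / √[(nΣw² − (Σw)²)(nΣz² − (Σz)²)]
Numerator: 12×7389.94 − 329.4×271.7 = -818.7
Denominator: √[(115221.84 − 108504.36)(84369.48 − 73820.89)] = √[6717.48 × 10548.59] = 8417.8348
r = -818.7 / 8417.8348 ≈ -0.097

-0.097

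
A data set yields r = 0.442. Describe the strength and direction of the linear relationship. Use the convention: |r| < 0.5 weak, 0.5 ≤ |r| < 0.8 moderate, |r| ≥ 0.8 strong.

weak positive

r = 0.442 > 0 so the relationship is positive.
|r| = 0.442, which falls in the weak range.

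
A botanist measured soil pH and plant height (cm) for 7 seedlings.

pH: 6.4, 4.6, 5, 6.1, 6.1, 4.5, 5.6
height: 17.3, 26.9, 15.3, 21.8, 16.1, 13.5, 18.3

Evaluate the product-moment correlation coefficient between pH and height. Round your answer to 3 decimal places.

n = 7, Σx = 38.3, Σy = 129.2, Σx² = 213.15, Σy² = 2508.58, Σxy = 705.38
nΣxy − ΣxΣy = 4937.66 − 4948.36 = -10.7
nΣx² − (Σx)² = 1492.05 − 1466.89 = 25.16; nΣy² − (Σy)² = 17560.06 − 16692.64 = 867.42
r = -10.7 / √(25.16 × 867.42) = -10.7 / 147.7305 ≈ -0.072

-0.072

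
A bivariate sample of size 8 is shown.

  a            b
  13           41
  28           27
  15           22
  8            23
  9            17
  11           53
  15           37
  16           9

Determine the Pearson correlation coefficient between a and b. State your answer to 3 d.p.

n = 8, Σa = 115, Σb = 229, Σa² = 1925, Σb² = 7971, Σab = 3238
nΣab − ΣaΣb = 25904 − 26335 = -431
nΣa² − (Σa)² = 15400 − 13225 = 2175; nΣb² − (Σb)² = 63768 − 52441 = 11327
r = -431 / √(2175 × 11327) = -431 / 4963.4892 ≈ -0.087

-0.087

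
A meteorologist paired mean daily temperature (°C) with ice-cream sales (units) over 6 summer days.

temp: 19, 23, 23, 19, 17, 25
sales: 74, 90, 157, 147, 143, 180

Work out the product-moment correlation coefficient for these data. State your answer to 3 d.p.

n = 6, Σx = 126, Σy = 791, Σx² = 2694, Σy² = 112683, Σxy = 16811
nΣxy − ΣxΣy = 100866 − 99666 = 1200
nΣx² − (Σx)² = 16164 − 15876 = 288; nΣy² − (Σy)² = 676098 − 625681 = 50417
r = 1200 / √(288 × 50417) = 1200 / 3810.5244 ≈ 0.315

0.315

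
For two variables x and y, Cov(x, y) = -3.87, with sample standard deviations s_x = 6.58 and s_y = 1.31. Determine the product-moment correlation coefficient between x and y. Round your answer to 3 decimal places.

r = Cov(x,y) / (s_x · s_y) = -3.87 / (6.58 × 1.31)
  = -3.87 / 8.6198 ≈ -0.449

-0.449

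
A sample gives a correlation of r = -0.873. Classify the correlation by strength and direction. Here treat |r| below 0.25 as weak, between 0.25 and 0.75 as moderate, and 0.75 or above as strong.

strong negative

r = -0.873 < 0 so the relationship is negative.
|r| = 0.873, which falls in the strong range.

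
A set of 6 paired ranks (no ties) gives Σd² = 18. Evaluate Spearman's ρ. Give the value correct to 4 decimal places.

ρ = 1 − 6Σd² / [n(n²−1)] = 1 − 6×18 / (6×35)
  = 1 − 108/210 = 1 − 0.51429 ≈ 0.4857

0.4857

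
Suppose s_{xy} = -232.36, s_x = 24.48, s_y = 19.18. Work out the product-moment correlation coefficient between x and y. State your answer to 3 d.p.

-0.495

r = Cov(x,y) / (s_x · s_y) = -232.36 / (24.48 × 19.18)
  = -232.36 / 469.5264 ≈ -0.495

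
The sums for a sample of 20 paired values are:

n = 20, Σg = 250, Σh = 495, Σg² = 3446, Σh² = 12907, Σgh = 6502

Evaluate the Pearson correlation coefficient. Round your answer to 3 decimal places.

0.685

r = (nΣgh − ΣgΣh) / √[(nΣg² − (Σg)²)(nΣh² − (Σh)²)]
Numerator: 20×6502 − 250×495 = 6290
Denominator: √[(68920 − 62500)(258140 − 245025)] = √[6420 × 13115] = 9175.9632
r = 6290 / 9175.9632 ≈ 0.685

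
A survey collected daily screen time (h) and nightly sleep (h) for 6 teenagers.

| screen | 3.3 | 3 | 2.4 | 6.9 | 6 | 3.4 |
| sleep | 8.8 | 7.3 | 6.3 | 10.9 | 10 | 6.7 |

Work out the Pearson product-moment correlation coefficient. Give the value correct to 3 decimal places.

n = 6, Σx = 25, Σy = 50, Σx² = 120.82, Σy² = 434.12, Σxy = 224.05
nΣxy − ΣxΣy = 1344.3 − 1250 = 94.3
nΣx² − (Σx)² = 724.92 − 625 = 99.92; nΣy² − (Σy)² = 2604.72 − 2500 = 104.72
r = 94.3 / √(99.92 × 104.72) = 94.3 / 102.2918 ≈ 0.922

0.922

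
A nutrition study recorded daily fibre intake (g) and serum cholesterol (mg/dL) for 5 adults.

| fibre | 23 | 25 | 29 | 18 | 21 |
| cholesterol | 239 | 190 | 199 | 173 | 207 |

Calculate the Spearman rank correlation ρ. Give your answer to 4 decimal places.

0.2000

Rank fibre: 3, 4, 5, 1, 2
Rank cholesterol: 5, 2, 3, 1, 4
d = rank(fibre) − rank(cholesterol): -2, 2, 2, 0, -2; Σd² = 16
ρ = 1 − 6Σd² / [n(n²−1)] = 1 − 6×16 / (5×24) = 1 − 96/120 ≈ 0.2000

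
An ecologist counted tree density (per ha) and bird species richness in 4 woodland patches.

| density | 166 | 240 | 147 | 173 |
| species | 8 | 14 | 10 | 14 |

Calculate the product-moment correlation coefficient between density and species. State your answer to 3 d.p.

n = 4, Σx = 726, Σy = 46, Σx² = 136694, Σy² = 556, Σxy = 8580
nΣxy − ΣxΣy = 34320 − 33396 = 924
nΣx² − (Σx)² = 546776 − 527076 = 19700; nΣy² − (Σy)² = 2224 − 2116 = 108
r = 924 / √(19700 × 108) = 924 / 1458.6295 ≈ 0.633

0.633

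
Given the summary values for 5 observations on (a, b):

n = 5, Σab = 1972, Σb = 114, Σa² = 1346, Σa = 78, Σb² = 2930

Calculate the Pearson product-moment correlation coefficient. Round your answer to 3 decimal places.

r = (nΣab − ΣaΣb) / √[(nΣa² − (Σa)²)(nΣb² − (Σb)²)]
Numerator: 5×1972 − 78×114 = 968
Denominator: √[(6730 − 6084)(14650 − 12996)] = √[646 × 1654] = 1033.6750
r = 968 / 1033.6750 ≈ 0.936

0.936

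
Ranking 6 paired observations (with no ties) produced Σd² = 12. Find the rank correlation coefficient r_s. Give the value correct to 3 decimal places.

ρ = 1 − 6Σd² / [n(n²−1)] = 1 − 6×12 / (6×35)
  = 1 − 72/210 = 1 − 0.3429 ≈ 0.657

0.657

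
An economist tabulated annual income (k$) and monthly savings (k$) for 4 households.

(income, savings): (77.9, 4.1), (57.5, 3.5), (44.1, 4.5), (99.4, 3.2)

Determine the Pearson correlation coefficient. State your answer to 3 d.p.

n = 4, Σx = 278.9, Σy = 15.3, Σx² = 21199.83, Σy² = 59.55, Σxy = 1037.17
nΣxy − ΣxΣy = 4148.68 − 4267.17 = -118.49
nΣx² − (Σx)² = 84799.32 − 77785.21 = 7014.11; nΣy² − (Σy)² = 238.2 − 234.09 = 4.11
r = -118.49 / √(7014.11 × 4.11) = -118.49 / 169.7881 ≈ -0.698

-0.698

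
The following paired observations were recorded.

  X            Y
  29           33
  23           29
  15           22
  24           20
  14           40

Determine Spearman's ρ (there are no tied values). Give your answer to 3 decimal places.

Rank X: 5, 3, 2, 4, 1
Rank Y: 4, 3, 2, 1, 5
d = rank(X) − rank(Y): 1, 0, 0, 3, -4; Σd² = 26
ρ = 1 − 6Σd² / [n(n²−1)] = 1 − 6×26 / (5×24) = 1 − 156/120 ≈ -0.300

-0.300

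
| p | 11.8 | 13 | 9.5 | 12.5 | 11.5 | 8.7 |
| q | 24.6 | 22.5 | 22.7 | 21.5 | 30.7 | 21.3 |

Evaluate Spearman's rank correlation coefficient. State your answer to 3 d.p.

0.086

Rank p: 4, 6, 2, 5, 3, 1
Rank q: 5, 3, 4, 2, 6, 1
d = rank(p) − rank(q): -1, 3, -2, 3, -3, 0; Σd² = 32
ρ = 1 − 6Σd² / [n(n²−1)] = 1 − 6×32 / (6×35) = 1 − 192/210 ≈ 0.086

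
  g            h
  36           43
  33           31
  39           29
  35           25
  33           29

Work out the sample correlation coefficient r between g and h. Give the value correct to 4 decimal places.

n = 5, Σg = 176, Σh = 157, Σg² = 6220, Σh² = 5117, Σgh = 5534
nΣgh − ΣgΣh = 27670 − 27632 = 38
nΣg² − (Σg)² = 31100 − 30976 = 124; nΣh² − (Σh)² = 25585 − 24649 = 936
r = 38 / √(124 × 936) = 38 / 340.6817 ≈ 0.1115

0.1115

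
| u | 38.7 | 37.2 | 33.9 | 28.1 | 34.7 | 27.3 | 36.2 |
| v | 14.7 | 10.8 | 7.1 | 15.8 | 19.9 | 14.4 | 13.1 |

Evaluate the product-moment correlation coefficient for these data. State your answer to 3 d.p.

n = 7, Σu = 236.1, Σv = 95.8, Σu² = 8080.17, Σv² = 1407.76, Σuv = 3213.19
nΣuv − ΣuΣv = 22492.33 − 22618.38 = -126.05
nΣu² − (Σu)² = 56561.19 − 55743.21 = 817.98; nΣv² − (Σv)² = 9854.32 − 9177.64 = 676.68
r = -126.05 / √(817.98 × 676.68) = -126.05 / 743.9830 ≈ -0.169

-0.169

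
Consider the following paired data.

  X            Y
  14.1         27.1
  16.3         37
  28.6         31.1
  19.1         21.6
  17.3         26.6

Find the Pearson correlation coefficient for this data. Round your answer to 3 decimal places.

n = 5, ΣX = 95.4, ΣY = 143.4, ΣX² = 1946.56, ΣY² = 4244.74, ΣXY = 2747.41
nΣXY − ΣXΣY = 13737.05 − 13680.36 = 56.69
nΣX² − (ΣX)² = 9732.8 − 9101.16 = 631.64; nΣY² − (ΣY)² = 21223.7 − 20563.56 = 660.14
r = 56.69 / √(631.64 × 660.14) = 56.69 / 645.7328 ≈ 0.088

0.088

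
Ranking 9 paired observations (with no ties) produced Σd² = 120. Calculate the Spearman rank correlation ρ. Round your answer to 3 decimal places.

ρ = 1 − 6Σd² / [n(n²−1)] = 1 − 6×120 / (9×80)
  = 1 − 720/720 = 1 − 1.0000 ≈ 0.000

0.000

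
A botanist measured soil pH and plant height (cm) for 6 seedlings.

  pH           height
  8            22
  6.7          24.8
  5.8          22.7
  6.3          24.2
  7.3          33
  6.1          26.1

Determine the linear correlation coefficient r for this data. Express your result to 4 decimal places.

n = 6, Σx = 40.2, Σy = 152.8, Σx² = 272.72, Σy² = 3970.18, Σxy = 1026.39
nΣxy − ΣxΣy = 6158.34 − 6142.56 = 15.78
nΣx² − (Σx)² = 1636.32 − 1616.04 = 20.28; nΣy² − (Σy)² = 23821.08 − 23347.84 = 473.24
r = 15.78 / √(20.28 × 473.24) = 15.78 / 97.9658 ≈ 0.1611

0.1611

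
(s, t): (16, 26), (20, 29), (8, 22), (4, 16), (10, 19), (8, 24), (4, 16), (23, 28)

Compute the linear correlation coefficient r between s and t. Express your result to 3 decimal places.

n = 8, Σs = 93, Σt = 180, Σs² = 1445, Σt² = 4234, Σst = 2326
nΣst − ΣsΣt = 18608 − 16740 = 1868
nΣs² − (Σs)² = 11560 − 8649 = 2911; nΣt² − (Σt)² = 33872 − 32400 = 1472
r = 1868 / √(2911 × 1472) = 1868 / 2070.0222 ≈ 0.902

0.902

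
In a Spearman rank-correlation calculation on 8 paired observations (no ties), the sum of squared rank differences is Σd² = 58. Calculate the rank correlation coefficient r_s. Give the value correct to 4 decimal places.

ρ = 1 − 6Σd² / [n(n²−1)] = 1 − 6×58 / (8×63)
  = 1 − 348/504 = 1 − 0.69048 ≈ 0.3095

0.3095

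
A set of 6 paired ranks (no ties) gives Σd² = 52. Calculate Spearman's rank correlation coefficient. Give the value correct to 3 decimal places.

-0.486

ρ = 1 − 6Σd² / [n(n²−1)] = 1 − 6×52 / (6×35)
  = 1 − 312/210 = 1 − 1.4857 ≈ -0.486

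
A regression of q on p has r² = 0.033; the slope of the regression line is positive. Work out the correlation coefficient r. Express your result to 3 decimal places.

0.182

|r| = √0.033 = 0.182
The association is positive, so r = 0.182.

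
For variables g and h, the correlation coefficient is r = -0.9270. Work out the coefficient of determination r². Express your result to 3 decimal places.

r² = (-0.9270)² = 0.859

0.859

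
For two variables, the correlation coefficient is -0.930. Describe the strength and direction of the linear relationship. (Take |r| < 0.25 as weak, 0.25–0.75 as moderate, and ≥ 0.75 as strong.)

r = -0.930 < 0 so the relationship is negative.
|r| = 0.930, which falls in the strong range.

strong negative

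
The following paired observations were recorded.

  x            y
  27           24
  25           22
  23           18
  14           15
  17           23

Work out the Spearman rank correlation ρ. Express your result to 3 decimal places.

0.700

Rank x: 5, 4, 3, 1, 2
Rank y: 5, 3, 2, 1, 4
d = rank(x) − rank(y): 0, 1, 1, 0, -2; Σd² = 6
ρ = 1 − 6Σd² / [n(n²−1)] = 1 − 6×6 / (5×24) = 1 − 36/120 ≈ 0.700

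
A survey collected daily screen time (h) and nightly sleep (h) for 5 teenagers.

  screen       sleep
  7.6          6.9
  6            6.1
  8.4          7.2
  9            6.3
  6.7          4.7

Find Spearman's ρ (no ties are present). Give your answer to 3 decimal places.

0.600

Rank screen: 3, 1, 4, 5, 2
Rank sleep: 4, 2, 5, 3, 1
d = rank(screen) − rank(sleep): -1, -1, -1, 2, 1; Σd² = 8
ρ = 1 − 6Σd² / [n(n²−1)] = 1 − 6×8 / (5×24) = 1 − 48/120 ≈ 0.600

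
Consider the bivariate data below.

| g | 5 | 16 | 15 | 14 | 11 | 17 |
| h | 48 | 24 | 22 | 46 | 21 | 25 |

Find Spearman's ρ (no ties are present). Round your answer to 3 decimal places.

Rank g: 1, 5, 4, 3, 2, 6
Rank h: 6, 3, 2, 5, 1, 4
d = rank(g) − rank(h): -5, 2, 2, -2, 1, 2; Σd² = 42
ρ = 1 − 6Σd² / [n(n²−1)] = 1 − 6×42 / (6×35) = 1 − 252/210 ≈ -0.200

-0.200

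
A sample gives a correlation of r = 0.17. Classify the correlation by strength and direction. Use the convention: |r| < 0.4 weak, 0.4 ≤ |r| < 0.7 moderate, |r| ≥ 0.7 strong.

weak positive

r = 0.17 > 0 so the relationship is positive.
|r| = 0.17, which falls in the weak range.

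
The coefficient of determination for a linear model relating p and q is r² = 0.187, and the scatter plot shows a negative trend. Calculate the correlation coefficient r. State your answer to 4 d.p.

-0.4324

|r| = √0.187 = 0.4324
The association is negative, so r = −0.4324.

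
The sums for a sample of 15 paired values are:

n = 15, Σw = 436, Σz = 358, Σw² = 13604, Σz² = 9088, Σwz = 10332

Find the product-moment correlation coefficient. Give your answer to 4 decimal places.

-0.1038

r = (nΣwz − ΣwΣz) / √[(nΣw² − (Σw)²)(nΣz² − (Σz)²)]
Numerator: 15×10332 − 436×358 = -1108
Denominator: √[(204060 − 190096)(136320 − 128164)] = √[13964 × 8156] = 10671.9438
r = -1108 / 10671.9438 ≈ -0.1038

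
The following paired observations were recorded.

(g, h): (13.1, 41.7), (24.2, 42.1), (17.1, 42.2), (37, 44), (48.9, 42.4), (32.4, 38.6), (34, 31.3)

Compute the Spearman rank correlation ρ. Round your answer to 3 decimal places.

0.357

Rank g: 1, 3, 2, 6, 7, 4, 5
Rank h: 3, 4, 5, 7, 6, 2, 1
d = rank(g) − rank(h): -2, -1, -3, -1, 1, 2, 4; Σd² = 36
ρ = 1 − 6Σd² / [n(n²−1)] = 1 − 6×36 / (7×48) = 1 − 216/336 ≈ 0.357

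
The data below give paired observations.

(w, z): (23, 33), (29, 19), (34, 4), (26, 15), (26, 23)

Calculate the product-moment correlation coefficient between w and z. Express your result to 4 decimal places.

-0.9061

n = 5, Σw = 138, Σz = 94, Σw² = 3878, Σz² = 2220, Σwz = 2434
nΣwz − ΣwΣz = 12170 − 12972 = -802
nΣw² − (Σw)² = 19390 − 19044 = 346; nΣz² − (Σz)² = 11100 − 8836 = 2264
r = -802 / √(346 × 2264) = -802 / 885.0672 ≈ -0.9061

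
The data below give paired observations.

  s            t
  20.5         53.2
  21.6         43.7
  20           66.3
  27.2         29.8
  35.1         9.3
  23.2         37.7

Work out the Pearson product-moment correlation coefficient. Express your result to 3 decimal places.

-0.939

n = 6, Σs = 147.6, Σt = 240, Σs² = 3796.9, Σt² = 11531.44, Σst = 5372.15
nΣst − ΣsΣt = 32232.9 − 35424 = -3191.1
nΣs² − (Σs)² = 22781.4 − 21785.76 = 995.64; nΣt² − (Σt)² = 69188.64 − 57600 = 11588.64
r = -3191.1 / √(995.64 × 11588.64) = -3191.1 / 3396.7799 ≈ -0.939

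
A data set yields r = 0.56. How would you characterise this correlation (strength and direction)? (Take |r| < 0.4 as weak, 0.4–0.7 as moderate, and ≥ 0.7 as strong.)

r = 0.56 > 0 so the relationship is positive.
|r| = 0.56, which falls in the moderate range.

moderate positive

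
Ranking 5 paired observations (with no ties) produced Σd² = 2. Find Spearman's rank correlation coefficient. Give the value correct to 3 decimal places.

ρ = 1 − 6Σd² / [n(n²−1)] = 1 − 6×2 / (5×24)
  = 1 − 12/120 = 1 − 0.1000 ≈ 0.900

0.900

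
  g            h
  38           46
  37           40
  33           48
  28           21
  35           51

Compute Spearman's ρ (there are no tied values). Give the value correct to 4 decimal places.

Rank g: 5, 4, 2, 1, 3
Rank h: 3, 2, 4, 1, 5
d = rank(g) − rank(h): 2, 2, -2, 0, -2; Σd² = 16
ρ = 1 − 6Σd² / [n(n²−1)] = 1 − 6×16 / (5×24) = 1 − 96/120 ≈ 0.2000

0.2000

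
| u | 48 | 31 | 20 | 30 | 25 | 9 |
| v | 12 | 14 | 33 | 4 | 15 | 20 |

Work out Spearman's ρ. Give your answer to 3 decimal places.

Rank u: 6, 5, 2, 4, 3, 1
Rank v: 2, 3, 6, 1, 4, 5
d = rank(u) − rank(v): 4, 2, -4, 3, -1, -4; Σd² = 62
ρ = 1 − 6Σd² / [n(n²−1)] = 1 − 6×62 / (6×35) = 1 − 372/210 ≈ -0.771

-0.771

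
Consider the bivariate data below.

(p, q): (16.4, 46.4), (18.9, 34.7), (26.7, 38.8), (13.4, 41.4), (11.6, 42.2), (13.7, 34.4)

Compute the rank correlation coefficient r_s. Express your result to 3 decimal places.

-0.314

Rank p: 4, 5, 6, 2, 1, 3
Rank q: 6, 2, 3, 4, 5, 1
d = rank(p) − rank(q): -2, 3, 3, -2, -4, 2; Σd² = 46
ρ = 1 − 6Σd² / [n(n²−1)] = 1 − 6×46 / (6×35) = 1 − 276/210 ≈ -0.314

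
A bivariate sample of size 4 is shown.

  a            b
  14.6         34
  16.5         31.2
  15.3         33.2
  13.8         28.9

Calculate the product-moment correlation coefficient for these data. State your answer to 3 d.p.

0.270

n = 4, Σa = 60.2, Σb = 127.3, Σa² = 909.94, Σb² = 4066.89, Σab = 1917.98
nΣab − ΣaΣb = 7671.92 − 7663.46 = 8.46
nΣa² − (Σa)² = 3639.76 − 3624.04 = 15.72; nΣb² − (Σb)² = 16267.56 − 16205.29 = 62.27
r = 8.46 / √(15.72 × 62.27) = 8.46 / 31.2871 ≈ 0.270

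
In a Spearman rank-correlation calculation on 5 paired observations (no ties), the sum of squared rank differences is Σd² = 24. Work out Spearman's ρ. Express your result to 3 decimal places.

ρ = 1 − 6Σd² / [n(n²−1)] = 1 − 6×24 / (5×24)
  = 1 − 144/120 = 1 − 1.2000 ≈ -0.200

-0.200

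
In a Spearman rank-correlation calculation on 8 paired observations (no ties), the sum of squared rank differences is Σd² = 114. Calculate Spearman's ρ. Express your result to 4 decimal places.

-0.3571

ρ = 1 − 6Σd² / [n(n²−1)] = 1 − 6×114 / (8×63)
  = 1 − 684/504 = 1 − 1.35714 ≈ -0.3571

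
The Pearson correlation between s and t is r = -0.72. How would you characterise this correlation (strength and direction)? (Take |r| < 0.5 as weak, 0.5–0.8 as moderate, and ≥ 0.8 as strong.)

moderate negative

r = -0.72 < 0 so the relationship is negative.
|r| = 0.72, which falls in the moderate range.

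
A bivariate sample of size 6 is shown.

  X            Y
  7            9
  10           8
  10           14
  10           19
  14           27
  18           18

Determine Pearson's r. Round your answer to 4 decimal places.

n = 6, ΣX = 69, ΣY = 95, ΣX² = 869, ΣY² = 1755, ΣXY = 1175
nΣXY − ΣXΣY = 7050 − 6555 = 495
nΣX² − (ΣX)² = 5214 − 4761 = 453; nΣY² − (ΣY)² = 10530 − 9025 = 1505
r = 495 / √(453 × 1505) = 495 / 825.6906 ≈ 0.5995

0.5995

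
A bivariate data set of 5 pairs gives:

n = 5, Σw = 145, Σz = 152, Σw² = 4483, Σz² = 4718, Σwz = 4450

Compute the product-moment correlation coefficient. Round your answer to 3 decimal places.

r = (nΣwz − ΣwΣz) / √[(nΣw² − (Σw)²)(nΣz² − (Σz)²)]
Numerator: 5×4450 − 145×152 = 210
Denominator: √[(22415 − 21025)(23590 − 23104)] = √[1390 × 486] = 821.9124
r = 210 / 821.9124 ≈ 0.256

0.256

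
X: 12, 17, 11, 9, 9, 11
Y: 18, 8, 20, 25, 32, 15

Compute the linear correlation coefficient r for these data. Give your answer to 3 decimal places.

n = 6, ΣX = 69, ΣY = 118, ΣX² = 837, ΣY² = 2662, ΣXY = 1250
nΣXY − ΣXΣY = 7500 − 8142 = -642
nΣX² − (ΣX)² = 5022 − 4761 = 261; nΣY² − (ΣY)² = 15972 − 13924 = 2048
r = -642 / √(261 × 2048) = -642 / 731.1142 ≈ -0.878

-0.878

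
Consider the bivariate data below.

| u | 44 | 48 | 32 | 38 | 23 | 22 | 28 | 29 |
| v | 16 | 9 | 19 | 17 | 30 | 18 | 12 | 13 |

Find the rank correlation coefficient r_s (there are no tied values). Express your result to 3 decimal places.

Rank u: 7, 8, 5, 6, 2, 1, 3, 4
Rank v: 4, 1, 7, 5, 8, 6, 2, 3
d = rank(u) − rank(v): 3, 7, -2, 1, -6, -5, 1, 1; Σd² = 126
ρ = 1 − 6Σd² / [n(n²−1)] = 1 − 6×126 / (8×63) = 1 − 756/504 ≈ -0.500

-0.500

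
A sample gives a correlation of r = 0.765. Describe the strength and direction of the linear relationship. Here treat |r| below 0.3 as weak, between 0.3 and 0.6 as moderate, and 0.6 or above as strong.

strong positive

r = 0.765 > 0 so the relationship is positive.
|r| = 0.765, which falls in the strong range.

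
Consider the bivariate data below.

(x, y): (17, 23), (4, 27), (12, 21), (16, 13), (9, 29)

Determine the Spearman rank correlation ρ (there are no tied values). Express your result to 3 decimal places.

Rank x: 5, 1, 3, 4, 2
Rank y: 3, 4, 2, 1, 5
d = rank(x) − rank(y): 2, -3, 1, 3, -3; Σd² = 32
ρ = 1 − 6Σd² / [n(n²−1)] = 1 − 6×32 / (5×24) = 1 − 192/120 ≈ -0.600

-0.600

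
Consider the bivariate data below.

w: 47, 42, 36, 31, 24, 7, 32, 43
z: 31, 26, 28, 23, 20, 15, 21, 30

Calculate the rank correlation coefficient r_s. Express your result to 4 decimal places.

0.9524

Rank w: 8, 6, 5, 3, 2, 1, 4, 7
Rank z: 8, 5, 6, 4, 2, 1, 3, 7
d = rank(w) − rank(z): 0, 1, -1, -1, 0, 0, 1, 0; Σd² = 4
ρ = 1 − 6Σd² / [n(n²−1)] = 1 − 6×4 / (8×63) = 1 − 24/504 ≈ 0.9524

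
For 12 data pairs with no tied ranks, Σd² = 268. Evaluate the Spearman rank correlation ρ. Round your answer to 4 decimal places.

0.0629

ρ = 1 − 6Σd² / [n(n²−1)] = 1 − 6×268 / (12×143)
  = 1 − 1608/1716 = 1 − 0.93706 ≈ 0.0629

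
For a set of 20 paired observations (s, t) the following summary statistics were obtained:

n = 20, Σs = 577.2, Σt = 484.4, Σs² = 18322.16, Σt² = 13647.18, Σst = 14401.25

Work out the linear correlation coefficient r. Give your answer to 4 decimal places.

0.2361

r = (nΣst − ΣsΣt) / √[(nΣs² − (Σs)²)(nΣt² − (Σt)²)]
Numerator: 20×14401.25 − 577.2×484.4 = 8429.32
Denominator: √[(366443.2 − 333159.84)(272943.6 − 234643.36)] = √[33283.36 × 38300.24] = 35703.7908
r = 8429.32 / 35703.7908 ≈ 0.2361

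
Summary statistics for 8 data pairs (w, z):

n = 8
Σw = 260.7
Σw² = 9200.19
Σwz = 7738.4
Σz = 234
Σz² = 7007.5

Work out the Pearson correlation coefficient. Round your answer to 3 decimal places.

r = (nΣwz − ΣwΣz) / √[(nΣw² − (Σw)²)(nΣz² − (Σz)²)]
Numerator: 8×7738.4 − 260.7×234 = 903.4
Denominator: √[(73601.52 − 67964.49)(56060 − 54756)] = √[5637.03 × 1304] = 2711.2151
r = 903.4 / 2711.2151 ≈ 0.333

0.333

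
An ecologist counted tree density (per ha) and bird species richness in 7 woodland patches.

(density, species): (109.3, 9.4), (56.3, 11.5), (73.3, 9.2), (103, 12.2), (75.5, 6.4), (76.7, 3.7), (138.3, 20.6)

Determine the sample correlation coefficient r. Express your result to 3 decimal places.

n = 7, Σx = 632.4, Σy = 73, Σx² = 61808.1, Σy² = 933.1, Σxy = 7221.8
nΣxy − ΣxΣy = 50552.6 − 46165.2 = 4387.4
nΣx² − (Σx)² = 432656.7 − 399929.76 = 32726.94; nΣy² − (Σy)² = 6531.7 − 5329 = 1202.7
r = 4387.4 / √(32726.94 × 1202.7) = 4387.4 / 6273.8099 ≈ 0.699

0.699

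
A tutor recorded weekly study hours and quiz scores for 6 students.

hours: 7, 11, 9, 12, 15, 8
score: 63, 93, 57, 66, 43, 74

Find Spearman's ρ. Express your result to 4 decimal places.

Rank hours: 1, 4, 3, 5, 6, 2
Rank score: 3, 6, 2, 4, 1, 5
d = rank(hours) − rank(score): -2, -2, 1, 1, 5, -3; Σd² = 44
ρ = 1 − 6Σd² / [n(n²−1)] = 1 − 6×44 / (6×35) = 1 − 264/210 ≈ -0.2571

-0.2571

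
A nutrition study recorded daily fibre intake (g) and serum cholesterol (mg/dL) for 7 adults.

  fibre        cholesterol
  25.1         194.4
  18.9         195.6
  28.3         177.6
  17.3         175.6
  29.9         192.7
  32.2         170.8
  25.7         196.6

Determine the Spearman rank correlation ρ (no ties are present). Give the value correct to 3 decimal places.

-0.321

Rank fibre: 3, 2, 5, 1, 6, 7, 4
Rank cholesterol: 5, 6, 3, 2, 4, 1, 7
d = rank(fibre) − rank(cholesterol): -2, -4, 2, -1, 2, 6, -3; Σd² = 74
ρ = 1 − 6Σd² / [n(n²−1)] = 1 − 6×74 / (7×48) = 1 − 444/336 ≈ -0.321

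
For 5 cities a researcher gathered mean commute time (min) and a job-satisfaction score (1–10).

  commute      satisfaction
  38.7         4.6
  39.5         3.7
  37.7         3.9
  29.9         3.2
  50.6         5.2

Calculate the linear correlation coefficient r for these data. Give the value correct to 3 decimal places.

n = 5, Σx = 196.4, Σy = 20.6, Σx² = 7933.6, Σy² = 87.34, Σxy = 830
nΣxy − ΣxΣy = 4150 − 4045.84 = 104.16
nΣx² − (Σx)² = 39668 − 38572.96 = 1095.04; nΣy² − (Σy)² = 436.7 − 424.36 = 12.34
r = 104.16 / √(1095.04 × 12.34) = 104.16 / 116.2445 ≈ 0.896

0.896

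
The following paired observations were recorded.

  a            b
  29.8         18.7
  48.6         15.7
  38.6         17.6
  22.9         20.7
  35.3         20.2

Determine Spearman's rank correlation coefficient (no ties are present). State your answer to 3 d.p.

Rank a: 2, 5, 4, 1, 3
Rank b: 3, 1, 2, 5, 4
d = rank(a) − rank(b): -1, 4, 2, -4, -1; Σd² = 38
ρ = 1 − 6Σd² / [n(n²−1)] = 1 − 6×38 / (5×24) = 1 − 228/120 ≈ -0.900

-0.900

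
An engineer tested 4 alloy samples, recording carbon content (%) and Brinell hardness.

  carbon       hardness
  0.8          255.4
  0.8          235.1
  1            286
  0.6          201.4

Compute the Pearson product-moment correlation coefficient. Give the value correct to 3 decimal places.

n = 4, Σx = 3.2, Σy = 977.9, Σx² = 2.64, Σy² = 242859.13, Σxy = 799.24
nΣxy − ΣxΣy = 3196.96 − 3129.28 = 67.68
nΣx² − (Σx)² = 10.56 − 10.24 = 0.32; nΣy² − (Σy)² = 971436.52 − 956288.41 = 15148.11
r = 67.68 / √(0.32 × 15148.11) = 67.68 / 69.6232 ≈ 0.972

0.972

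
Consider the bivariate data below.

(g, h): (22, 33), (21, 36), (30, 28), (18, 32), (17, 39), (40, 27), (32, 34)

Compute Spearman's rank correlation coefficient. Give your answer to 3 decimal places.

-0.643

Rank g: 4, 3, 5, 2, 1, 7, 6
Rank h: 4, 6, 2, 3, 7, 1, 5
d = rank(g) − rank(h): 0, -3, 3, -1, -6, 6, 1; Σd² = 92
ρ = 1 − 6Σd² / [n(n²−1)] = 1 − 6×92 / (7×48) = 1 − 552/336 ≈ -0.643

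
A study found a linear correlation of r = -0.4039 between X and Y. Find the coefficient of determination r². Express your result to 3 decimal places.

r² = (-0.4039)² = 0.163

0.163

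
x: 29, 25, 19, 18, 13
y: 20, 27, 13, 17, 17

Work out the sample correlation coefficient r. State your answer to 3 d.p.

n = 5, Σx = 104, Σy = 94, Σx² = 2320, Σy² = 1876, Σxy = 2029
nΣxy − ΣxΣy = 10145 − 9776 = 369
nΣx² − (Σx)² = 11600 − 10816 = 784; nΣy² − (Σy)² = 9380 − 8836 = 544
r = 369 / √(784 × 544) = 369 / 653.0666 ≈ 0.565

0.565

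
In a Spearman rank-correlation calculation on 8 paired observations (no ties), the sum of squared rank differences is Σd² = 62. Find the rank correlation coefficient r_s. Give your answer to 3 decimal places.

0.262

ρ = 1 − 6Σd² / [n(n²−1)] = 1 − 6×62 / (8×63)
  = 1 − 372/504 = 1 − 0.7381 ≈ 0.262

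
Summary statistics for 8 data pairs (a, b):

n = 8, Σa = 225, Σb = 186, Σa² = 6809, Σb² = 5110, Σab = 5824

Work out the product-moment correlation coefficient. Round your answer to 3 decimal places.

r = (nΣab − ΣaΣb) / √[(nΣa² − (Σa)²)(nΣb² − (Σb)²)]
Numerator: 8×5824 − 225×186 = 4742
Denominator: √[(54472 − 50625)(40880 − 34596)] = √[3847 × 6284] = 4916.7619
r = 4742 / 4916.7619 ≈ 0.964

0.964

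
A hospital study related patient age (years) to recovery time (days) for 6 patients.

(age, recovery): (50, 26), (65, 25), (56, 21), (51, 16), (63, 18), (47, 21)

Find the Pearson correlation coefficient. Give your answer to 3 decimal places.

0.075

n = 6, Σx = 332, Σy = 127, Σx² = 18640, Σy² = 2763, Σxy = 7038
nΣxy − ΣxΣy = 42228 − 42164 = 64
nΣx² − (Σx)² = 111840 − 110224 = 1616; nΣy² − (Σy)² = 16578 − 16129 = 449
r = 64 / √(1616 × 449) = 64 / 851.8122 ≈ 0.075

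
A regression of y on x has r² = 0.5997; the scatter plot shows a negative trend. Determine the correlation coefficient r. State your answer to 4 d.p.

-0.7744

|r| = √0.5997 = 0.7744
The association is negative, so r = −0.7744.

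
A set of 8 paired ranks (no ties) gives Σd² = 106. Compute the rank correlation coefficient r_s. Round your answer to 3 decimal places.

ρ = 1 − 6Σd² / [n(n²−1)] = 1 − 6×106 / (8×63)
  = 1 − 636/504 = 1 − 1.2619 ≈ -0.262

-0.262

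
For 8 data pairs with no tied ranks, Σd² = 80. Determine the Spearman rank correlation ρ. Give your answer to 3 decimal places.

ρ = 1 − 6Σd² / [n(n²−1)] = 1 − 6×80 / (8×63)
  = 1 − 480/504 = 1 − 0.9524 ≈ 0.048

0.048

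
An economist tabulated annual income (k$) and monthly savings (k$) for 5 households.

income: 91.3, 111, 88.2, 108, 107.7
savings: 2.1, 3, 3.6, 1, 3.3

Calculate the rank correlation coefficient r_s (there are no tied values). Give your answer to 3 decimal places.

-0.500

Rank income: 2, 5, 1, 4, 3
Rank savings: 2, 3, 5, 1, 4
d = rank(income) − rank(savings): 0, 2, -4, 3, -1; Σd² = 30
ρ = 1 − 6Σd² / [n(n²−1)] = 1 − 6×30 / (5×24) = 1 − 180/120 ≈ -0.500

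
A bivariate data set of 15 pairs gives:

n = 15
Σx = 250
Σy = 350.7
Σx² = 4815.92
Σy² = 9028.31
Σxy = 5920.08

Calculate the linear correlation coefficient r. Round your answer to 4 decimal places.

r = (nΣxy − ΣxΣy) / √[(nΣx² − (Σx)²)(nΣy² − (Σy)²)]
Numerator: 15×5920.08 − 250×350.7 = 1126.2
Denominator: √[(72238.8 − 62500)(135424.65 − 122990.49)] = √[9738.8 × 12434.16] = 11004.2627
r = 1126.2 / 11004.2627 ≈ 0.1023

0.1023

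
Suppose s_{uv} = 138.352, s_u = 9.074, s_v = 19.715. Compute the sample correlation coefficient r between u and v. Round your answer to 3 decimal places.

r = Cov(u,v) / (s_u · s_v) = 138.352 / (9.074 × 19.715)
  = 138.352 / 178.8939 ≈ 0.773

0.773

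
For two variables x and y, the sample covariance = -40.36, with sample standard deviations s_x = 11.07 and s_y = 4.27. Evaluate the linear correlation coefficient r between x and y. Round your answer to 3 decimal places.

r = Cov(x,y) / (s_x · s_y) = -40.36 / (11.07 × 4.27)
  = -40.36 / 47.2689 ≈ -0.854

-0.854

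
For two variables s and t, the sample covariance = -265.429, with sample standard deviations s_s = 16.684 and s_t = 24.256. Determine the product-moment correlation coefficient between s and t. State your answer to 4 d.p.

r = Cov(s,t) / (s_s · s_t) = -265.429 / (16.684 × 24.256)
  = -265.429 / 404.6871 ≈ -0.6559

-0.6559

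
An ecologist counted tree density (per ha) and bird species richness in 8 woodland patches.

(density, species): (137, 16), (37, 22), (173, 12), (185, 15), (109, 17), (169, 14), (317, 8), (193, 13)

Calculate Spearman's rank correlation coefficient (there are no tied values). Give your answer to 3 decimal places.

Rank density: 3, 1, 5, 6, 2, 4, 8, 7
Rank species: 6, 8, 2, 5, 7, 4, 1, 3
d = rank(density) − rank(species): -3, -7, 3, 1, -5, 0, 7, 4; Σd² = 158
ρ = 1 − 6Σd² / [n(n²−1)] = 1 − 6×158 / (8×63) = 1 − 948/504 ≈ -0.881

-0.881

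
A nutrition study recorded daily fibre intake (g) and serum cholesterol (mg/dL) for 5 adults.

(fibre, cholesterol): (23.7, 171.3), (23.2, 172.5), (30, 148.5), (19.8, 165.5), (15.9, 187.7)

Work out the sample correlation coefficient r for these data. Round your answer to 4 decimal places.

n = 5, Σx = 112.6, Σy = 845.5, Σx² = 2644.78, Σy² = 143773.73, Σxy = 18778.14
nΣxy − ΣxΣy = 93890.7 − 95203.3 = -1312.6
nΣx² − (Σx)² = 13223.9 − 12678.76 = 545.14; nΣy² − (Σy)² = 718868.65 − 714870.25 = 3998.4
r = -1312.6 / √(545.14 × 3998.4) = -1312.6 / 1476.3766 ≈ -0.8891

-0.8891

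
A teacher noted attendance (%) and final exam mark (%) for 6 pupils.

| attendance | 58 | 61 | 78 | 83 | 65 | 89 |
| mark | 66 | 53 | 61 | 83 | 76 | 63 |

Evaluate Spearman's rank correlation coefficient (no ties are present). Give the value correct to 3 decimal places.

Rank attendance: 1, 2, 4, 5, 3, 6
Rank mark: 4, 1, 2, 6, 5, 3
d = rank(attendance) − rank(mark): -3, 1, 2, -1, -2, 3; Σd² = 28
ρ = 1 − 6Σd² / [n(n²−1)] = 1 − 6×28 / (6×35) = 1 − 168/210 ≈ 0.200

0.200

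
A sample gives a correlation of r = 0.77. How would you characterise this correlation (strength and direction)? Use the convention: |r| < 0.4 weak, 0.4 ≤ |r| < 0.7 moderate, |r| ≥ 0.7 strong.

strong positive

r = 0.77 > 0 so the relationship is positive.
|r| = 0.77, which falls in the strong range.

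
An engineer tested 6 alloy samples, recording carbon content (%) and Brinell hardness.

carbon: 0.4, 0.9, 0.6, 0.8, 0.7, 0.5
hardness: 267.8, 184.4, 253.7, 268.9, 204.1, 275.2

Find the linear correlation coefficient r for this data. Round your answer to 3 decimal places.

n = 6, Σx = 3.9, Σy = 1454.1, Σx² = 2.71, Σy² = 359782.95, Σxy = 920.89
nΣxy − ΣxΣy = 5525.34 − 5670.99 = -145.65
nΣx² − (Σx)² = 16.26 − 15.21 = 1.05; nΣy² − (Σy)² = 2158697.7 − 2114406.81 = 44290.89
r = -145.65 / √(1.05 × 44290.89) = -145.65 / 215.6512 ≈ -0.675

-0.675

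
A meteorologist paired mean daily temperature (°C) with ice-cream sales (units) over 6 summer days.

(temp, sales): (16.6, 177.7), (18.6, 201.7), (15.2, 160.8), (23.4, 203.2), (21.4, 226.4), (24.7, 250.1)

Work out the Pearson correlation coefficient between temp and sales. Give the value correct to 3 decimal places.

0.891

n = 6, Σx = 119.9, Σy = 1219.9, Σx² = 2468.17, Σy² = 253214.03, Σxy = 24922.91
nΣxy − ΣxΣy = 149537.46 − 146266.01 = 3271.45
nΣx² − (Σx)² = 14809.02 − 14376.01 = 433.01; nΣy² − (Σy)² = 1519284.18 − 1488156.01 = 31128.17
r = 3271.45 / √(433.01 × 31128.17) = 3271.45 / 3671.3497 ≈ 0.891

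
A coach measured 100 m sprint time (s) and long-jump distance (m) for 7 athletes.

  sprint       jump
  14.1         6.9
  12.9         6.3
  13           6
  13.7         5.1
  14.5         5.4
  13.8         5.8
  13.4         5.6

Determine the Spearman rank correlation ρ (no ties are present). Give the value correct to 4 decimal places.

-0.2500

Rank sprint: 6, 1, 2, 4, 7, 5, 3
Rank jump: 7, 6, 5, 1, 2, 4, 3
d = rank(sprint) − rank(jump): -1, -5, -3, 3, 5, 1, 0; Σd² = 70
ρ = 1 − 6Σd² / [n(n²−1)] = 1 − 6×70 / (7×48) = 1 − 420/336 ≈ -0.2500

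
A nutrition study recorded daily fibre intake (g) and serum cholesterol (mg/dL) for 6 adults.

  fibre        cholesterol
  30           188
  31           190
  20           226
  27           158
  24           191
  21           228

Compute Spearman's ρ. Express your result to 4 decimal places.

-0.7143

Rank fibre: 5, 6, 1, 4, 3, 2
Rank cholesterol: 2, 3, 5, 1, 4, 6
d = rank(fibre) − rank(cholesterol): 3, 3, -4, 3, -1, -4; Σd² = 60
ρ = 1 − 6Σd² / [n(n²−1)] = 1 − 6×60 / (6×35) = 1 − 360/210 ≈ -0.7143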